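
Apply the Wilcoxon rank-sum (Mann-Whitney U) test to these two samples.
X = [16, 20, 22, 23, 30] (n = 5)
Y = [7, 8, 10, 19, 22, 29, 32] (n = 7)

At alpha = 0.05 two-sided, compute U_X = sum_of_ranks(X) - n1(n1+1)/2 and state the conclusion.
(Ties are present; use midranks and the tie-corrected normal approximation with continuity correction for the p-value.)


Step 1: Combine and sort all 12 observations; assign midranks.
sorted (value, group): (7,Y), (8,Y), (10,Y), (16,X), (19,Y), (20,X), (22,X), (22,Y), (23,X), (29,Y), (30,X), (32,Y)
ranks: 7->1, 8->2, 10->3, 16->4, 19->5, 20->6, 22->7.5, 22->7.5, 23->9, 29->10, 30->11, 32->12
Step 2: Rank sum for X: R1 = 4 + 6 + 7.5 + 9 + 11 = 37.5.
Step 3: U_X = R1 - n1(n1+1)/2 = 37.5 - 5*6/2 = 37.5 - 15 = 22.5.
       U_Y = n1*n2 - U_X = 35 - 22.5 = 12.5.
Step 4: Ties are present, so use the tie-corrected normal approximation (with continuity correction) for the p-value.
Step 5: p-value = 0.464120; compare to alpha = 0.05. fail to reject H0.

U_X = 22.5, p = 0.464120, fail to reject H0 at alpha = 0.05.


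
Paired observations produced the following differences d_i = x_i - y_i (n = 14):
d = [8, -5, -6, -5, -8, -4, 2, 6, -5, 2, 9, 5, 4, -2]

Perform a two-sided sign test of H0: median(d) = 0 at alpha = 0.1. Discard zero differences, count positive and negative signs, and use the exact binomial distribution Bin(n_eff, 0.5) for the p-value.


Step 1: Discard zero differences. Original n = 14; n_eff = number of nonzero differences = 14.
Nonzero differences (with sign): +8, -5, -6, -5, -8, -4, +2, +6, -5, +2, +9, +5, +4, -2
Step 2: Count signs: positive = 7, negative = 7.
Step 3: Under H0: P(positive) = 0.5, so the number of positives S ~ Bin(14, 0.5).
Step 4: Two-sided exact p-value = sum of Bin(14,0.5) probabilities at or below the observed probability = 1.000000.
Step 5: alpha = 0.1. fail to reject H0.

n_eff = 14, pos = 7, neg = 7, p = 1.000000, fail to reject H0.


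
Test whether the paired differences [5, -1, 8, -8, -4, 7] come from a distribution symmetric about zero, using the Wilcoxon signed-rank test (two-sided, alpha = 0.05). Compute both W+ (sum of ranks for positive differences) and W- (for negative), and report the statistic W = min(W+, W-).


Step 1: Drop any zero differences (none here) and take |d_i|.
|d| = [5, 1, 8, 8, 4, 7]
Step 2: Midrank |d_i| (ties get averaged ranks).
ranks: |5|->3, |1|->1, |8|->5.5, |8|->5.5, |4|->2, |7|->4
Step 3: Attach original signs; sum ranks with positive sign and with negative sign.
W+ = 3 + 5.5 + 4 = 12.5
W- = 1 + 5.5 + 2 = 8.5
(Check: W+ + W- = 21 should equal n(n+1)/2 = 21.)
Step 4: Test statistic W = min(W+, W-) = 8.5.
Step 5: Ties in |d|, so use the tie-corrected normal approximation.
        E[W] = n(n+1)/4 = 6*7/4 = 10.5.
        Tie groups: |d|=8 (t=2); sum(t^3 - t) = 6.
        Var[W] = n(n+1)(2n+1)/24 - sum(t^3-t)/48 = 546/24 - 6/48 = 22.625.
        z = (W - E[W]) / sqrt(Var[W]) = (8.5 - 10.5) / 4.7566 = -0.4205.
        Two-sided p = 2*Phi(z) = 0.674142.
Step 6: alpha = 0.05. fail to reject H0.

W+ = 12.5, W- = 8.5, W = min = 8.5, p = 0.674142, fail to reject H0.


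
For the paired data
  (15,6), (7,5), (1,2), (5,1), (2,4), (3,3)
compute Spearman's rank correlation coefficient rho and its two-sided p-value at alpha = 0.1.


Step 1: Rank x and y separately (midranks; no ties here).
rank(x): 15->6, 7->5, 1->1, 5->4, 2->2, 3->3
rank(y): 6->6, 5->5, 2->2, 1->1, 4->4, 3->3
Step 2: d_i = R_x(i) - R_y(i); compute d_i^2.
  (6-6)^2=0, (5-5)^2=0, (1-2)^2=1, (4-1)^2=9, (2-4)^2=4, (3-3)^2=0
sum(d^2) = 14.
Step 3: rho = 1 - 6*14 / (6*(6^2 - 1)) = 1 - 84/210 = 0.600000.
Step 4: Under H0, t = rho * sqrt((n-2)/(1-rho^2)) = 1.5000 ~ t(4).
Step 5: Two-sided p-value from the t-distribution with 4 df = 0.208000.
Step 6: alpha = 0.1. fail to reject H0.

rho = 0.6000, p = 0.208000, fail to reject H0 at alpha = 0.1.


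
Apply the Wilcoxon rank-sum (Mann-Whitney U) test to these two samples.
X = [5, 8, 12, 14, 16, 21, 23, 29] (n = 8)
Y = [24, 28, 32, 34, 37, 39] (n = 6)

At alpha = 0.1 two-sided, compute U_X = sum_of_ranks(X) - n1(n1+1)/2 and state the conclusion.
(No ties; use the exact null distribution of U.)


Step 1: Combine and sort all 14 observations; assign midranks.
sorted (value, group): (5,X), (8,X), (12,X), (14,X), (16,X), (21,X), (23,X), (24,Y), (28,Y), (29,X), (32,Y), (34,Y), (37,Y), (39,Y)
ranks: 5->1, 8->2, 12->3, 14->4, 16->5, 21->6, 23->7, 24->8, 28->9, 29->10, 32->11, 34->12, 37->13, 39->14
Step 2: Rank sum for X: R1 = 1 + 2 + 3 + 4 + 5 + 6 + 7 + 10 = 38.
Step 3: U_X = R1 - n1(n1+1)/2 = 38 - 8*9/2 = 38 - 36 = 2.
       U_Y = n1*n2 - U_X = 48 - 2 = 46.
Step 4: No ties, so the exact null distribution of U (based on enumerating the C(14,8) = 3003 equally likely rank assignments) gives the two-sided p-value.
Step 5: p-value = 0.002664; compare to alpha = 0.1. reject H0.

U_X = 2, p = 0.002664, reject H0 at alpha = 0.1.


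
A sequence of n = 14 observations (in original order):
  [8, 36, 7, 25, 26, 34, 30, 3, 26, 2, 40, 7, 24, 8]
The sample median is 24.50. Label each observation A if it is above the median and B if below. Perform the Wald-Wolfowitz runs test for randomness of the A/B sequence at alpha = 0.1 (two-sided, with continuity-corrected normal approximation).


Step 1: Compute median = 24.50; label A = above, B = below.
Labels in order: BABAAAABABABBB  (n_A = 7, n_B = 7)
Step 2: Count runs R = 9.
Step 3: Under H0 (random ordering), E[R] = 2*n_A*n_B/(n_A+n_B) + 1 = 2*7*7/14 + 1 = 8.0000.
        Var[R] = 2*n_A*n_B*(2*n_A*n_B - n_A - n_B) / ((n_A+n_B)^2 * (n_A+n_B-1)) = 8232/2548 = 3.2308.
        SD[R] = 1.7974.
Step 4: Continuity-corrected z = (R - 0.5 - E[R]) / SD[R] = (9 - 0.5 - 8.0000) / 1.7974 = 0.2782.
Step 5: Two-sided p-value via normal approximation = 2*(1 - Phi(|z|)) = 0.780879.
Step 6: alpha = 0.1. fail to reject H0.

R = 9, z = 0.2782, p = 0.780879, fail to reject H0.


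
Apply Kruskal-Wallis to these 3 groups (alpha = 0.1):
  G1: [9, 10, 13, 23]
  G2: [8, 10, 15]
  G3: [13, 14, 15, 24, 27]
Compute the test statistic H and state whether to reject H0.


Step 1: Combine all N = 12 observations and assign midranks.
sorted (value, group, rank): (8,G2,1), (9,G1,2), (10,G1,3.5), (10,G2,3.5), (13,G1,5.5), (13,G3,5.5), (14,G3,7), (15,G2,8.5), (15,G3,8.5), (23,G1,10), (24,G3,11), (27,G3,12)
Step 2: Sum ranks within each group.
R_1 = 21 (n_1 = 4)
R_2 = 13 (n_2 = 3)
R_3 = 44 (n_3 = 5)
Step 3: H = 12/(N(N+1)) * sum(R_i^2/n_i) - 3(N+1)
     = 12/(12*13) * (21^2/4 + 13^2/3 + 44^2/5) - 3*13
     = 0.076923 * 553.783 - 39
     = 3.598718.
Step 4: Ties present; correction factor C = 1 - 18/(12^3 - 12) = 0.989510. Corrected H = 3.598718 / 0.989510 = 3.636867.
Step 5: Under H0, H ~ chi^2(2); p-value = 0.162280.
Step 6: alpha = 0.1. fail to reject H0.

H = 3.6369, df = 2, p = 0.162280, fail to reject H0.


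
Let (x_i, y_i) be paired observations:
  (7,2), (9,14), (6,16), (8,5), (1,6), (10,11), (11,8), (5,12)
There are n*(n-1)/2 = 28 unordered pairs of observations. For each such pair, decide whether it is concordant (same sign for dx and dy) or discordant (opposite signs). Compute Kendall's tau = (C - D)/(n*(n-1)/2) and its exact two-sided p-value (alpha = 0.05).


Step 1: Enumerate the 28 unordered pairs (i,j) with i<j and classify each by sign(x_j-x_i) * sign(y_j-y_i).
  (1,2):dx=+2,dy=+12->C; (1,3):dx=-1,dy=+14->D; (1,4):dx=+1,dy=+3->C; (1,5):dx=-6,dy=+4->D
  (1,6):dx=+3,dy=+9->C; (1,7):dx=+4,dy=+6->C; (1,8):dx=-2,dy=+10->D; (2,3):dx=-3,dy=+2->D
  (2,4):dx=-1,dy=-9->C; (2,5):dx=-8,dy=-8->C; (2,6):dx=+1,dy=-3->D; (2,7):dx=+2,dy=-6->D
  (2,8):dx=-4,dy=-2->C; (3,4):dx=+2,dy=-11->D; (3,5):dx=-5,dy=-10->C; (3,6):dx=+4,dy=-5->D
  (3,7):dx=+5,dy=-8->D; (3,8):dx=-1,dy=-4->C; (4,5):dx=-7,dy=+1->D; (4,6):dx=+2,dy=+6->C
  (4,7):dx=+3,dy=+3->C; (4,8):dx=-3,dy=+7->D; (5,6):dx=+9,dy=+5->C; (5,7):dx=+10,dy=+2->C
  (5,8):dx=+4,dy=+6->C; (6,7):dx=+1,dy=-3->D; (6,8):dx=-5,dy=+1->D; (7,8):dx=-6,dy=+4->D
Step 2: C = 14, D = 14, total pairs = 28.
Step 3: tau = (C - D)/(n(n-1)/2) = (14 - 14)/28 = 0.000000.
Step 4: Exact two-sided p-value (enumerate n! = 40320 permutations of y under H0): p = 1.000000.
Step 5: alpha = 0.05. fail to reject H0.

tau_b = 0.0000 (C=14, D=14), p = 1.000000, fail to reject H0.


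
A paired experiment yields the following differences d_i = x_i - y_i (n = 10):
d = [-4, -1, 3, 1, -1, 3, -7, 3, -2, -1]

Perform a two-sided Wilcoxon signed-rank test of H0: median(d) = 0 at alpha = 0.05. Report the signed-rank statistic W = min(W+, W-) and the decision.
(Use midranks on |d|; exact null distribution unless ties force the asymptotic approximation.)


Step 1: Drop any zero differences (none here) and take |d_i|.
|d| = [4, 1, 3, 1, 1, 3, 7, 3, 2, 1]
Step 2: Midrank |d_i| (ties get averaged ranks).
ranks: |4|->9, |1|->2.5, |3|->7, |1|->2.5, |1|->2.5, |3|->7, |7|->10, |3|->7, |2|->5, |1|->2.5
Step 3: Attach original signs; sum ranks with positive sign and with negative sign.
W+ = 7 + 2.5 + 7 + 7 = 23.5
W- = 9 + 2.5 + 2.5 + 10 + 5 + 2.5 = 31.5
(Check: W+ + W- = 55 should equal n(n+1)/2 = 55.)
Step 4: Test statistic W = min(W+, W-) = 23.5.
Step 5: Ties in |d|, so use the tie-corrected normal approximation.
        E[W] = n(n+1)/4 = 10*11/4 = 27.5.
        Tie groups: |d|=1 (t=4), |d|=3 (t=3); sum(t^3 - t) = 84.
        Var[W] = n(n+1)(2n+1)/24 - sum(t^3-t)/48 = 2310/24 - 84/48 = 94.5.
        z = (W - E[W]) / sqrt(Var[W]) = (23.5 - 27.5) / 9.7211 = -0.4115.
        Two-sided p = 2*Phi(z) = 0.680724.
Step 6: alpha = 0.05. fail to reject H0.

W+ = 23.5, W- = 31.5, W = min = 23.5, p = 0.680724, fail to reject H0.


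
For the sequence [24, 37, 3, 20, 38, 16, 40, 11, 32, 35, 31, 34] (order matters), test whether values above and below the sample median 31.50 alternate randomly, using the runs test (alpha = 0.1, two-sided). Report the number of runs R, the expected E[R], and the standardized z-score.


Step 1: Compute median = 31.50; label A = above, B = below.
Labels in order: BABBABABAABA  (n_A = 6, n_B = 6)
Step 2: Count runs R = 10.
Step 3: Under H0 (random ordering), E[R] = 2*n_A*n_B/(n_A+n_B) + 1 = 2*6*6/12 + 1 = 7.0000.
        Var[R] = 2*n_A*n_B*(2*n_A*n_B - n_A - n_B) / ((n_A+n_B)^2 * (n_A+n_B-1)) = 4320/1584 = 2.7273.
        SD[R] = 1.6514.
Step 4: Continuity-corrected z = (R - 0.5 - E[R]) / SD[R] = (10 - 0.5 - 7.0000) / 1.6514 = 1.5138.
Step 5: Two-sided p-value via normal approximation = 2*(1 - Phi(|z|)) = 0.130070.
Step 6: alpha = 0.1. fail to reject H0.

R = 10, z = 1.5138, p = 0.130070, fail to reject H0.


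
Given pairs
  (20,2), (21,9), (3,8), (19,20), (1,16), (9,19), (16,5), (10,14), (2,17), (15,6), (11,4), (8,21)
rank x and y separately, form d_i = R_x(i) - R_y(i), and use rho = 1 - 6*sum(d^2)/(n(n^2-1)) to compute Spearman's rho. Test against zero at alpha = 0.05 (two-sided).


Step 1: Rank x and y separately (midranks; no ties here).
rank(x): 20->11, 21->12, 3->3, 19->10, 1->1, 9->5, 16->9, 10->6, 2->2, 15->8, 11->7, 8->4
rank(y): 2->1, 9->6, 8->5, 20->11, 16->8, 19->10, 5->3, 14->7, 17->9, 6->4, 4->2, 21->12
Step 2: d_i = R_x(i) - R_y(i); compute d_i^2.
  (11-1)^2=100, (12-6)^2=36, (3-5)^2=4, (10-11)^2=1, (1-8)^2=49, (5-10)^2=25, (9-3)^2=36, (6-7)^2=1, (2-9)^2=49, (8-4)^2=16, (7-2)^2=25, (4-12)^2=64
sum(d^2) = 406.
Step 3: rho = 1 - 6*406 / (12*(12^2 - 1)) = 1 - 2436/1716 = -0.419580.
Step 4: Under H0, t = rho * sqrt((n-2)/(1-rho^2)) = -1.4617 ~ t(10).
Step 5: Two-sided p-value from the t-distribution with 10 df = 0.174519.
Step 6: alpha = 0.05. fail to reject H0.

rho = -0.4196, p = 0.174519, fail to reject H0 at alpha = 0.05.


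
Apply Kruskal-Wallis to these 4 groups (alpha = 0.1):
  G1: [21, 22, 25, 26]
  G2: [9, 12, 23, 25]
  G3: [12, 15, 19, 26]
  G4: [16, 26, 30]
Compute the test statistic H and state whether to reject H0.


Step 1: Combine all N = 15 observations and assign midranks.
sorted (value, group, rank): (9,G2,1), (12,G2,2.5), (12,G3,2.5), (15,G3,4), (16,G4,5), (19,G3,6), (21,G1,7), (22,G1,8), (23,G2,9), (25,G1,10.5), (25,G2,10.5), (26,G1,13), (26,G3,13), (26,G4,13), (30,G4,15)
Step 2: Sum ranks within each group.
R_1 = 38.5 (n_1 = 4)
R_2 = 23 (n_2 = 4)
R_3 = 25.5 (n_3 = 4)
R_4 = 33 (n_4 = 3)
Step 3: H = 12/(N(N+1)) * sum(R_i^2/n_i) - 3(N+1)
     = 12/(15*16) * (38.5^2/4 + 23^2/4 + 25.5^2/4 + 33^2/3) - 3*16
     = 0.050000 * 1028.38 - 48
     = 3.418750.
Step 4: Ties present; correction factor C = 1 - 36/(15^3 - 15) = 0.989286. Corrected H = 3.418750 / 0.989286 = 3.455776.
Step 5: Under H0, H ~ chi^2(3); p-value = 0.326543.
Step 6: alpha = 0.1. fail to reject H0.

H = 3.4558, df = 3, p = 0.326543, fail to reject H0.


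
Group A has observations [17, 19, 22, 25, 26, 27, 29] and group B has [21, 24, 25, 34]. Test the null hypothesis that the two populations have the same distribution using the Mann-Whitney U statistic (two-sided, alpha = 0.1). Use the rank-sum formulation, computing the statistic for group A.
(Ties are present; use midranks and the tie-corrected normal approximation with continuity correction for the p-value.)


Step 1: Combine and sort all 11 observations; assign midranks.
sorted (value, group): (17,X), (19,X), (21,Y), (22,X), (24,Y), (25,X), (25,Y), (26,X), (27,X), (29,X), (34,Y)
ranks: 17->1, 19->2, 21->3, 22->4, 24->5, 25->6.5, 25->6.5, 26->8, 27->9, 29->10, 34->11
Step 2: Rank sum for X: R1 = 1 + 2 + 4 + 6.5 + 8 + 9 + 10 = 40.5.
Step 3: U_X = R1 - n1(n1+1)/2 = 40.5 - 7*8/2 = 40.5 - 28 = 12.5.
       U_Y = n1*n2 - U_X = 28 - 12.5 = 15.5.
Step 4: Ties are present, so use the tie-corrected normal approximation (with continuity correction) for the p-value.
Step 5: p-value = 0.849769; compare to alpha = 0.1. fail to reject H0.

U_X = 12.5, p = 0.849769, fail to reject H0 at alpha = 0.1.


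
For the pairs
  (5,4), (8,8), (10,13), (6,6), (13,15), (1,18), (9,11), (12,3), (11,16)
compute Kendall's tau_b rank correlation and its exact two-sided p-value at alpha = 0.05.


Step 1: Enumerate the 36 unordered pairs (i,j) with i<j and classify each by sign(x_j-x_i) * sign(y_j-y_i).
  (1,2):dx=+3,dy=+4->C; (1,3):dx=+5,dy=+9->C; (1,4):dx=+1,dy=+2->C; (1,5):dx=+8,dy=+11->C
  (1,6):dx=-4,dy=+14->D; (1,7):dx=+4,dy=+7->C; (1,8):dx=+7,dy=-1->D; (1,9):dx=+6,dy=+12->C
  (2,3):dx=+2,dy=+5->C; (2,4):dx=-2,dy=-2->C; (2,5):dx=+5,dy=+7->C; (2,6):dx=-7,dy=+10->D
  (2,7):dx=+1,dy=+3->C; (2,8):dx=+4,dy=-5->D; (2,9):dx=+3,dy=+8->C; (3,4):dx=-4,dy=-7->C
  (3,5):dx=+3,dy=+2->C; (3,6):dx=-9,dy=+5->D; (3,7):dx=-1,dy=-2->C; (3,8):dx=+2,dy=-10->D
  (3,9):dx=+1,dy=+3->C; (4,5):dx=+7,dy=+9->C; (4,6):dx=-5,dy=+12->D; (4,7):dx=+3,dy=+5->C
  (4,8):dx=+6,dy=-3->D; (4,9):dx=+5,dy=+10->C; (5,6):dx=-12,dy=+3->D; (5,7):dx=-4,dy=-4->C
  (5,8):dx=-1,dy=-12->C; (5,9):dx=-2,dy=+1->D; (6,7):dx=+8,dy=-7->D; (6,8):dx=+11,dy=-15->D
  (6,9):dx=+10,dy=-2->D; (7,8):dx=+3,dy=-8->D; (7,9):dx=+2,dy=+5->C; (8,9):dx=-1,dy=+13->D
Step 2: C = 21, D = 15, total pairs = 36.
Step 3: tau = (C - D)/(n(n-1)/2) = (21 - 15)/36 = 0.166667.
Step 4: Exact two-sided p-value (enumerate n! = 362880 permutations of y under H0): p = 0.612202.
Step 5: alpha = 0.05. fail to reject H0.

tau_b = 0.1667 (C=21, D=15), p = 0.612202, fail to reject H0.


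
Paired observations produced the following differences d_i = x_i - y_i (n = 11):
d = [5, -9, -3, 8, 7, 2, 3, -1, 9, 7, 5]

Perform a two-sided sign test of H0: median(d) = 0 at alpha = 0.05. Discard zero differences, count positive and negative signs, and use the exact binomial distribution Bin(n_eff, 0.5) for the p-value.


Step 1: Discard zero differences. Original n = 11; n_eff = number of nonzero differences = 11.
Nonzero differences (with sign): +5, -9, -3, +8, +7, +2, +3, -1, +9, +7, +5
Step 2: Count signs: positive = 8, negative = 3.
Step 3: Under H0: P(positive) = 0.5, so the number of positives S ~ Bin(11, 0.5).
Step 4: Two-sided exact p-value = sum of Bin(11,0.5) probabilities at or below the observed probability = 0.226562.
Step 5: alpha = 0.05. fail to reject H0.

n_eff = 11, pos = 8, neg = 3, p = 0.226562, fail to reject H0.


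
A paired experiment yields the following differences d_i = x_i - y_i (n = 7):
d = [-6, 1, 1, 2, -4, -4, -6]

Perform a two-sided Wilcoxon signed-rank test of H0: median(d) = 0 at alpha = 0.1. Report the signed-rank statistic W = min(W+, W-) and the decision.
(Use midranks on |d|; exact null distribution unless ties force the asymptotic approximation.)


Step 1: Drop any zero differences (none here) and take |d_i|.
|d| = [6, 1, 1, 2, 4, 4, 6]
Step 2: Midrank |d_i| (ties get averaged ranks).
ranks: |6|->6.5, |1|->1.5, |1|->1.5, |2|->3, |4|->4.5, |4|->4.5, |6|->6.5
Step 3: Attach original signs; sum ranks with positive sign and with negative sign.
W+ = 1.5 + 1.5 + 3 = 6
W- = 6.5 + 4.5 + 4.5 + 6.5 = 22
(Check: W+ + W- = 28 should equal n(n+1)/2 = 28.)
Step 4: Test statistic W = min(W+, W-) = 6.
Step 5: Ties in |d|, so use the tie-corrected normal approximation.
        E[W] = n(n+1)/4 = 7*8/4 = 14.
        Tie groups: |d|=1 (t=2), |d|=4 (t=2), |d|=6 (t=2); sum(t^3 - t) = 18.
        Var[W] = n(n+1)(2n+1)/24 - sum(t^3-t)/48 = 840/24 - 18/48 = 34.625.
        z = (W - E[W]) / sqrt(Var[W]) = (6 - 14) / 5.8843 = -1.3595.
        Two-sided p = 2*Phi(z) = 0.173972.
Step 6: alpha = 0.1. fail to reject H0.

W+ = 6, W- = 22, W = min = 6, p = 0.173972, fail to reject H0.


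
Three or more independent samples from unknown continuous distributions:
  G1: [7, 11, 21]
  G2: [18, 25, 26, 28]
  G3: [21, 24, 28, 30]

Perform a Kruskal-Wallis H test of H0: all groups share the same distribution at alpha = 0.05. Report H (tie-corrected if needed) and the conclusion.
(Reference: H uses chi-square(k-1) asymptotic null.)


Step 1: Combine all N = 11 observations and assign midranks.
sorted (value, group, rank): (7,G1,1), (11,G1,2), (18,G2,3), (21,G1,4.5), (21,G3,4.5), (24,G3,6), (25,G2,7), (26,G2,8), (28,G2,9.5), (28,G3,9.5), (30,G3,11)
Step 2: Sum ranks within each group.
R_1 = 7.5 (n_1 = 3)
R_2 = 27.5 (n_2 = 4)
R_3 = 31 (n_3 = 4)
Step 3: H = 12/(N(N+1)) * sum(R_i^2/n_i) - 3(N+1)
     = 12/(11*12) * (7.5^2/3 + 27.5^2/4 + 31^2/4) - 3*12
     = 0.090909 * 448.062 - 36
     = 4.732955.
Step 4: Ties present; correction factor C = 1 - 12/(11^3 - 11) = 0.990909. Corrected H = 4.732955 / 0.990909 = 4.776376.
Step 5: Under H0, H ~ chi^2(2); p-value = 0.091796.
Step 6: alpha = 0.05. fail to reject H0.

H = 4.7764, df = 2, p = 0.091796, fail to reject H0.


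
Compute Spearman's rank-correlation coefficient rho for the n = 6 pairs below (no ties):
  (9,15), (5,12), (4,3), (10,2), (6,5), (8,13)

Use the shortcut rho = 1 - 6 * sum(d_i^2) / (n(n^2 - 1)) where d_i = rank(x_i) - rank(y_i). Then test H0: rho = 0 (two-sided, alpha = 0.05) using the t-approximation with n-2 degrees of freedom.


Step 1: Rank x and y separately (midranks; no ties here).
rank(x): 9->5, 5->2, 4->1, 10->6, 6->3, 8->4
rank(y): 15->6, 12->4, 3->2, 2->1, 5->3, 13->5
Step 2: d_i = R_x(i) - R_y(i); compute d_i^2.
  (5-6)^2=1, (2-4)^2=4, (1-2)^2=1, (6-1)^2=25, (3-3)^2=0, (4-5)^2=1
sum(d^2) = 32.
Step 3: rho = 1 - 6*32 / (6*(6^2 - 1)) = 1 - 192/210 = 0.085714.
Step 4: Under H0, t = rho * sqrt((n-2)/(1-rho^2)) = 0.1721 ~ t(4).
Step 5: Two-sided p-value from the t-distribution with 4 df = 0.871743.
Step 6: alpha = 0.05. fail to reject H0.

rho = 0.0857, p = 0.871743, fail to reject H0 at alpha = 0.05.


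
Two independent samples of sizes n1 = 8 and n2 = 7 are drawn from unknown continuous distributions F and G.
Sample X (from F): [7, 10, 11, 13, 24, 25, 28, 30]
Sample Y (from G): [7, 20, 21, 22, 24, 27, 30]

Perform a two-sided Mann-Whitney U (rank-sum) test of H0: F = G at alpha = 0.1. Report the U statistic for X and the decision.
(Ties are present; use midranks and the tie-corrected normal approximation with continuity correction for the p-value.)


Step 1: Combine and sort all 15 observations; assign midranks.
sorted (value, group): (7,X), (7,Y), (10,X), (11,X), (13,X), (20,Y), (21,Y), (22,Y), (24,X), (24,Y), (25,X), (27,Y), (28,X), (30,X), (30,Y)
ranks: 7->1.5, 7->1.5, 10->3, 11->4, 13->5, 20->6, 21->7, 22->8, 24->9.5, 24->9.5, 25->11, 27->12, 28->13, 30->14.5, 30->14.5
Step 2: Rank sum for X: R1 = 1.5 + 3 + 4 + 5 + 9.5 + 11 + 13 + 14.5 = 61.5.
Step 3: U_X = R1 - n1(n1+1)/2 = 61.5 - 8*9/2 = 61.5 - 36 = 25.5.
       U_Y = n1*n2 - U_X = 56 - 25.5 = 30.5.
Step 4: Ties are present, so use the tie-corrected normal approximation (with continuity correction) for the p-value.
Step 5: p-value = 0.816478; compare to alpha = 0.1. fail to reject H0.

U_X = 25.5, p = 0.816478, fail to reject H0 at alpha = 0.1.


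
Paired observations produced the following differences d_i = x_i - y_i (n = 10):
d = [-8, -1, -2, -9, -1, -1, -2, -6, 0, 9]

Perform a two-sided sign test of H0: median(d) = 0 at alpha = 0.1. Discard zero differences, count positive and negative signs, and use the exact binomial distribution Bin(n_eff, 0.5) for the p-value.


Step 1: Discard zero differences. Original n = 10; n_eff = number of nonzero differences = 9.
Nonzero differences (with sign): -8, -1, -2, -9, -1, -1, -2, -6, +9
Step 2: Count signs: positive = 1, negative = 8.
Step 3: Under H0: P(positive) = 0.5, so the number of positives S ~ Bin(9, 0.5).
Step 4: Two-sided exact p-value = sum of Bin(9,0.5) probabilities at or below the observed probability = 0.039062.
Step 5: alpha = 0.1. reject H0.

n_eff = 9, pos = 1, neg = 8, p = 0.039062, reject H0.


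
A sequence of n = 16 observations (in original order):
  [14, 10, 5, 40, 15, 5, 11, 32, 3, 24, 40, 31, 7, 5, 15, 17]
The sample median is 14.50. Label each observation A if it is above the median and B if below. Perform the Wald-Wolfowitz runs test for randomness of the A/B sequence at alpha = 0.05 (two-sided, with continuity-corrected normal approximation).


Step 1: Compute median = 14.50; label A = above, B = below.
Labels in order: BBBAABBABAAABBAA  (n_A = 8, n_B = 8)
Step 2: Count runs R = 8.
Step 3: Under H0 (random ordering), E[R] = 2*n_A*n_B/(n_A+n_B) + 1 = 2*8*8/16 + 1 = 9.0000.
        Var[R] = 2*n_A*n_B*(2*n_A*n_B - n_A - n_B) / ((n_A+n_B)^2 * (n_A+n_B-1)) = 14336/3840 = 3.7333.
        SD[R] = 1.9322.
Step 4: Continuity-corrected z = (R + 0.5 - E[R]) / SD[R] = (8 + 0.5 - 9.0000) / 1.9322 = -0.2588.
Step 5: Two-sided p-value via normal approximation = 2*(1 - Phi(|z|)) = 0.795809.
Step 6: alpha = 0.05. fail to reject H0.

R = 8, z = -0.2588, p = 0.795809, fail to reject H0.


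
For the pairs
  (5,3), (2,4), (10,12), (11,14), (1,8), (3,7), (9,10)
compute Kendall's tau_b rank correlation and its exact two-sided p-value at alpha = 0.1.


Step 1: Enumerate the 21 unordered pairs (i,j) with i<j and classify each by sign(x_j-x_i) * sign(y_j-y_i).
  (1,2):dx=-3,dy=+1->D; (1,3):dx=+5,dy=+9->C; (1,4):dx=+6,dy=+11->C; (1,5):dx=-4,dy=+5->D
  (1,6):dx=-2,dy=+4->D; (1,7):dx=+4,dy=+7->C; (2,3):dx=+8,dy=+8->C; (2,4):dx=+9,dy=+10->C
  (2,5):dx=-1,dy=+4->D; (2,6):dx=+1,dy=+3->C; (2,7):dx=+7,dy=+6->C; (3,4):dx=+1,dy=+2->C
  (3,5):dx=-9,dy=-4->C; (3,6):dx=-7,dy=-5->C; (3,7):dx=-1,dy=-2->C; (4,5):dx=-10,dy=-6->C
  (4,6):dx=-8,dy=-7->C; (4,7):dx=-2,dy=-4->C; (5,6):dx=+2,dy=-1->D; (5,7):dx=+8,dy=+2->C
  (6,7):dx=+6,dy=+3->C
Step 2: C = 16, D = 5, total pairs = 21.
Step 3: tau = (C - D)/(n(n-1)/2) = (16 - 5)/21 = 0.523810.
Step 4: Exact two-sided p-value (enumerate n! = 5040 permutations of y under H0): p = 0.136111.
Step 5: alpha = 0.1. fail to reject H0.

tau_b = 0.5238 (C=16, D=5), p = 0.136111, fail to reject H0.


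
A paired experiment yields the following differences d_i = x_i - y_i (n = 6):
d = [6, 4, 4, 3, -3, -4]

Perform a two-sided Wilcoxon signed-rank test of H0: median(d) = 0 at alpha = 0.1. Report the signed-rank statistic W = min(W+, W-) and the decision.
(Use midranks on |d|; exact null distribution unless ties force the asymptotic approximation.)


Step 1: Drop any zero differences (none here) and take |d_i|.
|d| = [6, 4, 4, 3, 3, 4]
Step 2: Midrank |d_i| (ties get averaged ranks).
ranks: |6|->6, |4|->4, |4|->4, |3|->1.5, |3|->1.5, |4|->4
Step 3: Attach original signs; sum ranks with positive sign and with negative sign.
W+ = 6 + 4 + 4 + 1.5 = 15.5
W- = 1.5 + 4 = 5.5
(Check: W+ + W- = 21 should equal n(n+1)/2 = 21.)
Step 4: Test statistic W = min(W+, W-) = 5.5.
Step 5: Ties in |d|, so use the tie-corrected normal approximation.
        E[W] = n(n+1)/4 = 6*7/4 = 10.5.
        Tie groups: |d|=3 (t=2), |d|=4 (t=3); sum(t^3 - t) = 30.
        Var[W] = n(n+1)(2n+1)/24 - sum(t^3-t)/48 = 546/24 - 30/48 = 22.125.
        z = (W - E[W]) / sqrt(Var[W]) = (5.5 - 10.5) / 4.7037 = -1.0630.
        Two-sided p = 2*Phi(z) = 0.287787.
Step 6: alpha = 0.1. fail to reject H0.

W+ = 15.5, W- = 5.5, W = min = 5.5, p = 0.287787, fail to reject H0.


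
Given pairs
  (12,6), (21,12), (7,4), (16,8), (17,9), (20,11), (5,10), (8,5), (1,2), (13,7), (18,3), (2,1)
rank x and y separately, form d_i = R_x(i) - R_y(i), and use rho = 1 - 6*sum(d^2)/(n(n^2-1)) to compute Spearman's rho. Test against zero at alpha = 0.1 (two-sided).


Step 1: Rank x and y separately (midranks; no ties here).
rank(x): 12->6, 21->12, 7->4, 16->8, 17->9, 20->11, 5->3, 8->5, 1->1, 13->7, 18->10, 2->2
rank(y): 6->6, 12->12, 4->4, 8->8, 9->9, 11->11, 10->10, 5->5, 2->2, 7->7, 3->3, 1->1
Step 2: d_i = R_x(i) - R_y(i); compute d_i^2.
  (6-6)^2=0, (12-12)^2=0, (4-4)^2=0, (8-8)^2=0, (9-9)^2=0, (11-11)^2=0, (3-10)^2=49, (5-5)^2=0, (1-2)^2=1, (7-7)^2=0, (10-3)^2=49, (2-1)^2=1
sum(d^2) = 100.
Step 3: rho = 1 - 6*100 / (12*(12^2 - 1)) = 1 - 600/1716 = 0.650350.
Step 4: Under H0, t = rho * sqrt((n-2)/(1-rho^2)) = 2.7073 ~ t(10).
Step 5: Two-sided p-value from the t-distribution with 10 df = 0.022034.
Step 6: alpha = 0.1. reject H0.

rho = 0.6503, p = 0.022034, reject H0 at alpha = 0.1.


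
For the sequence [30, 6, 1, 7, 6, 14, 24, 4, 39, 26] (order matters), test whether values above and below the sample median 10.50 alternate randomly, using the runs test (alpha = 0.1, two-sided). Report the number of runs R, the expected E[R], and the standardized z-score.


Step 1: Compute median = 10.50; label A = above, B = below.
Labels in order: ABBBBAABAA  (n_A = 5, n_B = 5)
Step 2: Count runs R = 5.
Step 3: Under H0 (random ordering), E[R] = 2*n_A*n_B/(n_A+n_B) + 1 = 2*5*5/10 + 1 = 6.0000.
        Var[R] = 2*n_A*n_B*(2*n_A*n_B - n_A - n_B) / ((n_A+n_B)^2 * (n_A+n_B-1)) = 2000/900 = 2.2222.
        SD[R] = 1.4907.
Step 4: Continuity-corrected z = (R + 0.5 - E[R]) / SD[R] = (5 + 0.5 - 6.0000) / 1.4907 = -0.3354.
Step 5: Two-sided p-value via normal approximation = 2*(1 - Phi(|z|)) = 0.737316.
Step 6: alpha = 0.1. fail to reject H0.

R = 5, z = -0.3354, p = 0.737316, fail to reject H0.


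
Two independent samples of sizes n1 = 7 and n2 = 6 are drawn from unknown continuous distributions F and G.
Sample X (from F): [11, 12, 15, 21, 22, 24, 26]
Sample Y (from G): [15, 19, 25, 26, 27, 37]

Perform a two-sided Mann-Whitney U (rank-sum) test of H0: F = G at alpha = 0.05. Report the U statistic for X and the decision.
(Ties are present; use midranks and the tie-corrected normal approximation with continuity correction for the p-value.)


Step 1: Combine and sort all 13 observations; assign midranks.
sorted (value, group): (11,X), (12,X), (15,X), (15,Y), (19,Y), (21,X), (22,X), (24,X), (25,Y), (26,X), (26,Y), (27,Y), (37,Y)
ranks: 11->1, 12->2, 15->3.5, 15->3.5, 19->5, 21->6, 22->7, 24->8, 25->9, 26->10.5, 26->10.5, 27->12, 37->13
Step 2: Rank sum for X: R1 = 1 + 2 + 3.5 + 6 + 7 + 8 + 10.5 = 38.
Step 3: U_X = R1 - n1(n1+1)/2 = 38 - 7*8/2 = 38 - 28 = 10.
       U_Y = n1*n2 - U_X = 42 - 10 = 32.
Step 4: Ties are present, so use the tie-corrected normal approximation (with continuity correction) for the p-value.
Step 5: p-value = 0.132546; compare to alpha = 0.05. fail to reject H0.

U_X = 10, p = 0.132546, fail to reject H0 at alpha = 0.05.


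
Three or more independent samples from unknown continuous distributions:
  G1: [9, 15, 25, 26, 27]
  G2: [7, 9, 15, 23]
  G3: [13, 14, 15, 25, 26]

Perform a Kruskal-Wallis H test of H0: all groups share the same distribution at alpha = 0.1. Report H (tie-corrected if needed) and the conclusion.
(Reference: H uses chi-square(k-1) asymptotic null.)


Step 1: Combine all N = 14 observations and assign midranks.
sorted (value, group, rank): (7,G2,1), (9,G1,2.5), (9,G2,2.5), (13,G3,4), (14,G3,5), (15,G1,7), (15,G2,7), (15,G3,7), (23,G2,9), (25,G1,10.5), (25,G3,10.5), (26,G1,12.5), (26,G3,12.5), (27,G1,14)
Step 2: Sum ranks within each group.
R_1 = 46.5 (n_1 = 5)
R_2 = 19.5 (n_2 = 4)
R_3 = 39 (n_3 = 5)
Step 3: H = 12/(N(N+1)) * sum(R_i^2/n_i) - 3(N+1)
     = 12/(14*15) * (46.5^2/5 + 19.5^2/4 + 39^2/5) - 3*15
     = 0.057143 * 831.712 - 45
     = 2.526429.
Step 4: Ties present; correction factor C = 1 - 42/(14^3 - 14) = 0.984615. Corrected H = 2.526429 / 0.984615 = 2.565904.
Step 5: Under H0, H ~ chi^2(2); p-value = 0.277218.
Step 6: alpha = 0.1. fail to reject H0.

H = 2.5659, df = 2, p = 0.277218, fail to reject H0.


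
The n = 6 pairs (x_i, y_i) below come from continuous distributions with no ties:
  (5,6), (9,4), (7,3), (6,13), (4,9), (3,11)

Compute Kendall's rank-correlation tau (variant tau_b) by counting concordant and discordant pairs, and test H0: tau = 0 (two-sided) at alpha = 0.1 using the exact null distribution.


Step 1: Enumerate the 15 unordered pairs (i,j) with i<j and classify each by sign(x_j-x_i) * sign(y_j-y_i).
  (1,2):dx=+4,dy=-2->D; (1,3):dx=+2,dy=-3->D; (1,4):dx=+1,dy=+7->C; (1,5):dx=-1,dy=+3->D
  (1,6):dx=-2,dy=+5->D; (2,3):dx=-2,dy=-1->C; (2,4):dx=-3,dy=+9->D; (2,5):dx=-5,dy=+5->D
  (2,6):dx=-6,dy=+7->D; (3,4):dx=-1,dy=+10->D; (3,5):dx=-3,dy=+6->D; (3,6):dx=-4,dy=+8->D
  (4,5):dx=-2,dy=-4->C; (4,6):dx=-3,dy=-2->C; (5,6):dx=-1,dy=+2->D
Step 2: C = 4, D = 11, total pairs = 15.
Step 3: tau = (C - D)/(n(n-1)/2) = (4 - 11)/15 = -0.466667.
Step 4: Exact two-sided p-value (enumerate n! = 720 permutations of y under H0): p = 0.272222.
Step 5: alpha = 0.1. fail to reject H0.

tau_b = -0.4667 (C=4, D=11), p = 0.272222, fail to reject H0.


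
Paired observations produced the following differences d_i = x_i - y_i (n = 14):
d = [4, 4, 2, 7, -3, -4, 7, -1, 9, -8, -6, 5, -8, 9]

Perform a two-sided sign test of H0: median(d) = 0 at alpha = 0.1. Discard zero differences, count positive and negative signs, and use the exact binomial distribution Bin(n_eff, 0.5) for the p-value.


Step 1: Discard zero differences. Original n = 14; n_eff = number of nonzero differences = 14.
Nonzero differences (with sign): +4, +4, +2, +7, -3, -4, +7, -1, +9, -8, -6, +5, -8, +9
Step 2: Count signs: positive = 8, negative = 6.
Step 3: Under H0: P(positive) = 0.5, so the number of positives S ~ Bin(14, 0.5).
Step 4: Two-sided exact p-value = sum of Bin(14,0.5) probabilities at or below the observed probability = 0.790527.
Step 5: alpha = 0.1. fail to reject H0.

n_eff = 14, pos = 8, neg = 6, p = 0.790527, fail to reject H0.


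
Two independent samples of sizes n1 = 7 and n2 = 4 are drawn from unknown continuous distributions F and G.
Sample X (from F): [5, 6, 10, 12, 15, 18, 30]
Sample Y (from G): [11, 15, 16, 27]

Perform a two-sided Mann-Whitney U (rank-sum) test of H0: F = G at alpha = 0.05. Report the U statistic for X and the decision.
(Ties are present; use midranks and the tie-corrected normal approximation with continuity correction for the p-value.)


Step 1: Combine and sort all 11 observations; assign midranks.
sorted (value, group): (5,X), (6,X), (10,X), (11,Y), (12,X), (15,X), (15,Y), (16,Y), (18,X), (27,Y), (30,X)
ranks: 5->1, 6->2, 10->3, 11->4, 12->5, 15->6.5, 15->6.5, 16->8, 18->9, 27->10, 30->11
Step 2: Rank sum for X: R1 = 1 + 2 + 3 + 5 + 6.5 + 9 + 11 = 37.5.
Step 3: U_X = R1 - n1(n1+1)/2 = 37.5 - 7*8/2 = 37.5 - 28 = 9.5.
       U_Y = n1*n2 - U_X = 28 - 9.5 = 18.5.
Step 4: Ties are present, so use the tie-corrected normal approximation (with continuity correction) for the p-value.
Step 5: p-value = 0.448659; compare to alpha = 0.05. fail to reject H0.

U_X = 9.5, p = 0.448659, fail to reject H0 at alpha = 0.05.


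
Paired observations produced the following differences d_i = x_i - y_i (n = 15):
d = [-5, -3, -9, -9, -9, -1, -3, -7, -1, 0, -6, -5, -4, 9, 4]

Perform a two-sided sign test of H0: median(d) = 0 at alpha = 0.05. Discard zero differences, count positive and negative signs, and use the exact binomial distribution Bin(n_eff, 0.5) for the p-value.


Step 1: Discard zero differences. Original n = 15; n_eff = number of nonzero differences = 14.
Nonzero differences (with sign): -5, -3, -9, -9, -9, -1, -3, -7, -1, -6, -5, -4, +9, +4
Step 2: Count signs: positive = 2, negative = 12.
Step 3: Under H0: P(positive) = 0.5, so the number of positives S ~ Bin(14, 0.5).
Step 4: Two-sided exact p-value = sum of Bin(14,0.5) probabilities at or below the observed probability = 0.012939.
Step 5: alpha = 0.05. reject H0.

n_eff = 14, pos = 2, neg = 12, p = 0.012939, reject H0.


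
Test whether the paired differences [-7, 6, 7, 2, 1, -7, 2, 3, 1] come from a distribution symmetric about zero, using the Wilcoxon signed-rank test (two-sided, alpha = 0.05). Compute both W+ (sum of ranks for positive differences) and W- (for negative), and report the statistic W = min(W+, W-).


Step 1: Drop any zero differences (none here) and take |d_i|.
|d| = [7, 6, 7, 2, 1, 7, 2, 3, 1]
Step 2: Midrank |d_i| (ties get averaged ranks).
ranks: |7|->8, |6|->6, |7|->8, |2|->3.5, |1|->1.5, |7|->8, |2|->3.5, |3|->5, |1|->1.5
Step 3: Attach original signs; sum ranks with positive sign and with negative sign.
W+ = 6 + 8 + 3.5 + 1.5 + 3.5 + 5 + 1.5 = 29
W- = 8 + 8 = 16
(Check: W+ + W- = 45 should equal n(n+1)/2 = 45.)
Step 4: Test statistic W = min(W+, W-) = 16.
Step 5: Ties in |d|, so use the tie-corrected normal approximation.
        E[W] = n(n+1)/4 = 9*10/4 = 22.5.
        Tie groups: |d|=1 (t=2), |d|=2 (t=2), |d|=7 (t=3); sum(t^3 - t) = 36.
        Var[W] = n(n+1)(2n+1)/24 - sum(t^3-t)/48 = 1710/24 - 36/48 = 70.5.
        z = (W - E[W]) / sqrt(Var[W]) = (16 - 22.5) / 8.3964 = -0.7741.
        Two-sided p = 2*Phi(z) = 0.438849.
Step 6: alpha = 0.05. fail to reject H0.

W+ = 29, W- = 16, W = min = 16, p = 0.438849, fail to reject H0.


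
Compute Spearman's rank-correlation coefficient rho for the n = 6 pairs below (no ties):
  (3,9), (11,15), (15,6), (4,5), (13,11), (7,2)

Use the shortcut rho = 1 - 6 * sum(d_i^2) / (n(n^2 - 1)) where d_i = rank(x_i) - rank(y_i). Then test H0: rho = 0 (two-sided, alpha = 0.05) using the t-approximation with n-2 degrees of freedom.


Step 1: Rank x and y separately (midranks; no ties here).
rank(x): 3->1, 11->4, 15->6, 4->2, 13->5, 7->3
rank(y): 9->4, 15->6, 6->3, 5->2, 11->5, 2->1
Step 2: d_i = R_x(i) - R_y(i); compute d_i^2.
  (1-4)^2=9, (4-6)^2=4, (6-3)^2=9, (2-2)^2=0, (5-5)^2=0, (3-1)^2=4
sum(d^2) = 26.
Step 3: rho = 1 - 6*26 / (6*(6^2 - 1)) = 1 - 156/210 = 0.257143.
Step 4: Under H0, t = rho * sqrt((n-2)/(1-rho^2)) = 0.5322 ~ t(4).
Step 5: Two-sided p-value from the t-distribution with 4 df = 0.622787.
Step 6: alpha = 0.05. fail to reject H0.

rho = 0.2571, p = 0.622787, fail to reject H0 at alpha = 0.05.


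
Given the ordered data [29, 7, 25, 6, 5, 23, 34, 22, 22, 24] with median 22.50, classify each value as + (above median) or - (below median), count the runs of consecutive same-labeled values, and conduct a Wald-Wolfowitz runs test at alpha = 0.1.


Step 1: Compute median = 22.50; label A = above, B = below.
Labels in order: ABABBAABBA  (n_A = 5, n_B = 5)
Step 2: Count runs R = 7.
Step 3: Under H0 (random ordering), E[R] = 2*n_A*n_B/(n_A+n_B) + 1 = 2*5*5/10 + 1 = 6.0000.
        Var[R] = 2*n_A*n_B*(2*n_A*n_B - n_A - n_B) / ((n_A+n_B)^2 * (n_A+n_B-1)) = 2000/900 = 2.2222.
        SD[R] = 1.4907.
Step 4: Continuity-corrected z = (R - 0.5 - E[R]) / SD[R] = (7 - 0.5 - 6.0000) / 1.4907 = 0.3354.
Step 5: Two-sided p-value via normal approximation = 2*(1 - Phi(|z|)) = 0.737316.
Step 6: alpha = 0.1. fail to reject H0.

R = 7, z = 0.3354, p = 0.737316, fail to reject H0.


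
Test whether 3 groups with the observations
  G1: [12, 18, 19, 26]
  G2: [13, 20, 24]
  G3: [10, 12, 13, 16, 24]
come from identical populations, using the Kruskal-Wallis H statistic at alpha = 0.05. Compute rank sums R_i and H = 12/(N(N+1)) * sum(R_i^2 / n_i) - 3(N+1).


Step 1: Combine all N = 12 observations and assign midranks.
sorted (value, group, rank): (10,G3,1), (12,G1,2.5), (12,G3,2.5), (13,G2,4.5), (13,G3,4.5), (16,G3,6), (18,G1,7), (19,G1,8), (20,G2,9), (24,G2,10.5), (24,G3,10.5), (26,G1,12)
Step 2: Sum ranks within each group.
R_1 = 29.5 (n_1 = 4)
R_2 = 24 (n_2 = 3)
R_3 = 24.5 (n_3 = 5)
Step 3: H = 12/(N(N+1)) * sum(R_i^2/n_i) - 3(N+1)
     = 12/(12*13) * (29.5^2/4 + 24^2/3 + 24.5^2/5) - 3*13
     = 0.076923 * 529.612 - 39
     = 1.739423.
Step 4: Ties present; correction factor C = 1 - 18/(12^3 - 12) = 0.989510. Corrected H = 1.739423 / 0.989510 = 1.757862.
Step 5: Under H0, H ~ chi^2(2); p-value = 0.415227.
Step 6: alpha = 0.05. fail to reject H0.

H = 1.7579, df = 2, p = 0.415227, fail to reject H0.


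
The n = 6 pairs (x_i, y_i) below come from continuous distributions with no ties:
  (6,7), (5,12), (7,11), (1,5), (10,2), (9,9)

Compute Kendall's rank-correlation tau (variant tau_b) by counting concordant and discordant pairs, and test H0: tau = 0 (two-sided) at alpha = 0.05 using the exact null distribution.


Step 1: Enumerate the 15 unordered pairs (i,j) with i<j and classify each by sign(x_j-x_i) * sign(y_j-y_i).
  (1,2):dx=-1,dy=+5->D; (1,3):dx=+1,dy=+4->C; (1,4):dx=-5,dy=-2->C; (1,5):dx=+4,dy=-5->D
  (1,6):dx=+3,dy=+2->C; (2,3):dx=+2,dy=-1->D; (2,4):dx=-4,dy=-7->C; (2,5):dx=+5,dy=-10->D
  (2,6):dx=+4,dy=-3->D; (3,4):dx=-6,dy=-6->C; (3,5):dx=+3,dy=-9->D; (3,6):dx=+2,dy=-2->D
  (4,5):dx=+9,dy=-3->D; (4,6):dx=+8,dy=+4->C; (5,6):dx=-1,dy=+7->D
Step 2: C = 6, D = 9, total pairs = 15.
Step 3: tau = (C - D)/(n(n-1)/2) = (6 - 9)/15 = -0.200000.
Step 4: Exact two-sided p-value (enumerate n! = 720 permutations of y under H0): p = 0.719444.
Step 5: alpha = 0.05. fail to reject H0.

tau_b = -0.2000 (C=6, D=9), p = 0.719444, fail to reject H0.


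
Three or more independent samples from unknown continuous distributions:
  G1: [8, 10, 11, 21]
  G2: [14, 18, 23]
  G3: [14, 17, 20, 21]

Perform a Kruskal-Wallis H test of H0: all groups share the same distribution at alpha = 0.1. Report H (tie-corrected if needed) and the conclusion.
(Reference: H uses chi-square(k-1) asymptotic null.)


Step 1: Combine all N = 11 observations and assign midranks.
sorted (value, group, rank): (8,G1,1), (10,G1,2), (11,G1,3), (14,G2,4.5), (14,G3,4.5), (17,G3,6), (18,G2,7), (20,G3,8), (21,G1,9.5), (21,G3,9.5), (23,G2,11)
Step 2: Sum ranks within each group.
R_1 = 15.5 (n_1 = 4)
R_2 = 22.5 (n_2 = 3)
R_3 = 28 (n_3 = 4)
Step 3: H = 12/(N(N+1)) * sum(R_i^2/n_i) - 3(N+1)
     = 12/(11*12) * (15.5^2/4 + 22.5^2/3 + 28^2/4) - 3*12
     = 0.090909 * 424.812 - 36
     = 2.619318.
Step 4: Ties present; correction factor C = 1 - 12/(11^3 - 11) = 0.990909. Corrected H = 2.619318 / 0.990909 = 2.643349.
Step 5: Under H0, H ~ chi^2(2); p-value = 0.266688.
Step 6: alpha = 0.1. fail to reject H0.

H = 2.6433, df = 2, p = 0.266688, fail to reject H0.


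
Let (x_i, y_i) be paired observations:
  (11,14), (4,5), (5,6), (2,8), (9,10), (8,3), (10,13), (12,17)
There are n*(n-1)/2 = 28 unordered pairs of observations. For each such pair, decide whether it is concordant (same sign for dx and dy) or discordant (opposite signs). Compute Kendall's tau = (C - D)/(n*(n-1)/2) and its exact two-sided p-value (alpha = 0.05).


Step 1: Enumerate the 28 unordered pairs (i,j) with i<j and classify each by sign(x_j-x_i) * sign(y_j-y_i).
  (1,2):dx=-7,dy=-9->C; (1,3):dx=-6,dy=-8->C; (1,4):dx=-9,dy=-6->C; (1,5):dx=-2,dy=-4->C
  (1,6):dx=-3,dy=-11->C; (1,7):dx=-1,dy=-1->C; (1,8):dx=+1,dy=+3->C; (2,3):dx=+1,dy=+1->C
  (2,4):dx=-2,dy=+3->D; (2,5):dx=+5,dy=+5->C; (2,6):dx=+4,dy=-2->D; (2,7):dx=+6,dy=+8->C
  (2,8):dx=+8,dy=+12->C; (3,4):dx=-3,dy=+2->D; (3,5):dx=+4,dy=+4->C; (3,6):dx=+3,dy=-3->D
  (3,7):dx=+5,dy=+7->C; (3,8):dx=+7,dy=+11->C; (4,5):dx=+7,dy=+2->C; (4,6):dx=+6,dy=-5->D
  (4,7):dx=+8,dy=+5->C; (4,8):dx=+10,dy=+9->C; (5,6):dx=-1,dy=-7->C; (5,7):dx=+1,dy=+3->C
  (5,8):dx=+3,dy=+7->C; (6,7):dx=+2,dy=+10->C; (6,8):dx=+4,dy=+14->C; (7,8):dx=+2,dy=+4->C
Step 2: C = 23, D = 5, total pairs = 28.
Step 3: tau = (C - D)/(n(n-1)/2) = (23 - 5)/28 = 0.642857.
Step 4: Exact two-sided p-value (enumerate n! = 40320 permutations of y under H0): p = 0.031151.
Step 5: alpha = 0.05. reject H0.

tau_b = 0.6429 (C=23, D=5), p = 0.031151, reject H0.


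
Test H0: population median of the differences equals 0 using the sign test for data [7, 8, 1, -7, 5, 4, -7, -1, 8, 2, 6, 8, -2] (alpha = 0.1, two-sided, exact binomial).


Step 1: Discard zero differences. Original n = 13; n_eff = number of nonzero differences = 13.
Nonzero differences (with sign): +7, +8, +1, -7, +5, +4, -7, -1, +8, +2, +6, +8, -2
Step 2: Count signs: positive = 9, negative = 4.
Step 3: Under H0: P(positive) = 0.5, so the number of positives S ~ Bin(13, 0.5).
Step 4: Two-sided exact p-value = sum of Bin(13,0.5) probabilities at or below the observed probability = 0.266846.
Step 5: alpha = 0.1. fail to reject H0.

n_eff = 13, pos = 9, neg = 4, p = 0.266846, fail to reject H0.
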